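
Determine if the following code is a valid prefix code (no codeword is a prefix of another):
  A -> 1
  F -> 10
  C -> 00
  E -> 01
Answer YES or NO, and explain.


Checking each pair (does one codeword prefix another?):
  A='1' vs F='10': prefix -- VIOLATION

NO -- this is NOT a valid prefix code. A (1) is a prefix of F (10).


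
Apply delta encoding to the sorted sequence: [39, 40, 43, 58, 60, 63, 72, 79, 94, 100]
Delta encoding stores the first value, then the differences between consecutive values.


First value: 39
Deltas:
  40 - 39 = 1
  43 - 40 = 3
  58 - 43 = 15
  60 - 58 = 2
  63 - 60 = 3
  72 - 63 = 9
  79 - 72 = 7
  94 - 79 = 15
  100 - 94 = 6


Delta encoded: [39, 1, 3, 15, 2, 3, 9, 7, 15, 6]


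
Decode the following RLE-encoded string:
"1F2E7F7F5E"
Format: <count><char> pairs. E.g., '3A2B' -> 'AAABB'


Expanding each <count><char> pair:
  1F -> 'F'
  2E -> 'EE'
  7F -> 'FFFFFFF'
  7F -> 'FFFFFFF'
  5E -> 'EEEEE'

Decoded = FEEFFFFFFFFFFFFFFEEEEE


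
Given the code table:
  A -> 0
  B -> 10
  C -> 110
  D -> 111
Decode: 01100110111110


Decoding:
0 -> A
110 -> C
0 -> A
110 -> C
111 -> D
110 -> C


Result: ACACDC


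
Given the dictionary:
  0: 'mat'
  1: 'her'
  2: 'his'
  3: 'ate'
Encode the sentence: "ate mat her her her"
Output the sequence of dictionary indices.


Look up each word in the dictionary:
  'ate' -> 3
  'mat' -> 0
  'her' -> 1
  'her' -> 1
  'her' -> 1

Encoded: [3, 0, 1, 1, 1]


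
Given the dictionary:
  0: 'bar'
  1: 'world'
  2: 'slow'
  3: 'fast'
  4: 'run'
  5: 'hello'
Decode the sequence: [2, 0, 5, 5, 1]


Look up each index in the dictionary:
  2 -> 'slow'
  0 -> 'bar'
  5 -> 'hello'
  5 -> 'hello'
  1 -> 'world'

Decoded: "slow bar hello hello world"


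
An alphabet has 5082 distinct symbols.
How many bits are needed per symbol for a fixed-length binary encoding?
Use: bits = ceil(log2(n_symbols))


log2(5082) = 12.3112
Bracket: 2^12 = 4096 < 5082 <= 2^13 = 8192
So ceil(log2(5082)) = 13

bits = ceil(log2(5082)) = ceil(12.3112) = 13 bits


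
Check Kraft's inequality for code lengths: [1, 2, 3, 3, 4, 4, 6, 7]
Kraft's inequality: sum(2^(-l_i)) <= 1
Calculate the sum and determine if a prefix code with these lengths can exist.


Sum = 2^(-1) + 2^(-2) + 2^(-3) + 2^(-3) + 2^(-4) + 2^(-4) + 2^(-6) + 2^(-7)
    = 0.5 + 0.25 + 0.125 + 0.125 + 0.0625 + 0.0625 + 0.015625 + 0.0078125
    = 147/128 = 1.1484375
Since 1.1484375 > 1, Kraft's inequality is NOT satisfied.
A prefix code with these lengths CANNOT exist.

Kraft sum = 1.1484375. Not satisfied.


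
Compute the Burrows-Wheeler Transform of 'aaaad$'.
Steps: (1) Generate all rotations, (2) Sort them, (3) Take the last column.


Rotations (sorted):
  0: $aaaad -> last char: d
  1: aaaad$ -> last char: $
  2: aaad$a -> last char: a
  3: aad$aa -> last char: a
  4: ad$aaa -> last char: a
  5: d$aaaa -> last char: a


BWT = d$aaaa


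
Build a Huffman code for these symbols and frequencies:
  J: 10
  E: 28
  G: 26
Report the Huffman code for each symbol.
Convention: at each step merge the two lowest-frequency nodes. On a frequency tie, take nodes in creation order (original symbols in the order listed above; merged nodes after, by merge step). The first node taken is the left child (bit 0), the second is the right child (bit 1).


Huffman tree construction:
Step 1: Merge J(10) + G(26) = 36
Step 2: Merge E(28) + (J+G)(36) = 64
Read each symbol's code off the tree from the root (left child = 0, right child = 1).

Codes:
  J: 10 (length 2)
  E: 0 (length 1)
  G: 11 (length 2)
Average code length: 100/64 = 1.5625 bits/symbol


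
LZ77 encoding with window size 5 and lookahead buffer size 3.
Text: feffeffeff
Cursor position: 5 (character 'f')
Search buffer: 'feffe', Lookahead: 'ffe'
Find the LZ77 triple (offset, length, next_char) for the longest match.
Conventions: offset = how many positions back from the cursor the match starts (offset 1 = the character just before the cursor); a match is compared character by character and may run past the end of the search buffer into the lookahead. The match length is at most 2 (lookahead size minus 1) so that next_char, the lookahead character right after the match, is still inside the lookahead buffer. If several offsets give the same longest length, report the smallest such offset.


Try each offset into the search buffer:
  offset=1 (pos 4, char 'e'): match length 0
  offset=2 (pos 3, char 'f'): match length 1
  offset=3 (pos 2, char 'f'): match length 2
  offset=4 (pos 1, char 'e'): match length 0
  offset=5 (pos 0, char 'f'): match length 1
Longest match has length 2 at offset 3.
next_char = character at position 5 + 2 = 7 -> 'e'

Best match: offset=3, length=2 (matching 'ff' starting at position 2)
LZ77 triple: (3, 2, 'e')


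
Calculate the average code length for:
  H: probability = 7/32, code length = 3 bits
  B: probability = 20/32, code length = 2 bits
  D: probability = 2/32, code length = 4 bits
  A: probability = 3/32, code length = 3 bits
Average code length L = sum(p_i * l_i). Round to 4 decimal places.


Weighted contributions p_i * l_i:
  H: (7/32) * 3 = 21/32
  B: (20/32) * 2 = 40/32
  D: (2/32) * 4 = 8/32
  A: (3/32) * 3 = 9/32
Sum = (21 + 40 + 8 + 9)/32 = 78/32

L = 78/32 = 2.4375 bits/symbol


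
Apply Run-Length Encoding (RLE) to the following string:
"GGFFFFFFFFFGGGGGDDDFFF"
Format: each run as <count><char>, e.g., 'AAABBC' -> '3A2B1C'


Scanning runs left to right:
  i=0: run of 'G' x 2 -> '2G'
  i=2: run of 'F' x 9 -> '9F'
  i=11: run of 'G' x 5 -> '5G'
  i=16: run of 'D' x 3 -> '3D'
  i=19: run of 'F' x 3 -> '3F'

RLE = 2G9F5G3D3F


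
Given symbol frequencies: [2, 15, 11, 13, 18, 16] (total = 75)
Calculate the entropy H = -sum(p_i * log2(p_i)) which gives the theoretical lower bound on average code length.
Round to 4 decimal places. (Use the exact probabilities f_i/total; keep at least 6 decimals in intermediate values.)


Per-symbol terms -p_i * log2(p_i) with p_i = f_i/75:
  p = 2/75 = 0.026667: log2(p) = -5.228819, -p*log2(p) = 0.139435
  p = 15/75 = 0.200000: log2(p) = -2.321928, -p*log2(p) = 0.464386
  p = 11/75 = 0.146667: log2(p) = -2.769387, -p*log2(p) = 0.406177
  p = 13/75 = 0.173333: log2(p) = -2.528379, -p*log2(p) = 0.438252
  p = 18/75 = 0.240000: log2(p) = -2.058894, -p*log2(p) = 0.494134
  p = 16/75 = 0.213333: log2(p) = -2.228819, -p*log2(p) = 0.475481
H = 0.139435 + 0.464386 + 0.406177 + 0.438252 + 0.494134 + 0.475481 = 2.417865

H = 2.4179 bits/symbol


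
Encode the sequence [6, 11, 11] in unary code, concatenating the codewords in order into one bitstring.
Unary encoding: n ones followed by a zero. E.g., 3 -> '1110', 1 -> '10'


Encode each number as n ones followed by a terminating 0:
  6 -> 1111110 (7 bits)
  11 -> 111111111110 (12 bits)
  11 -> 111111111110 (12 bits)
Total length = 7 + 12 + 12 = 31 bits.

Unary([6, 11, 11]) = 1111110111111111110111111111110 (31 bits)


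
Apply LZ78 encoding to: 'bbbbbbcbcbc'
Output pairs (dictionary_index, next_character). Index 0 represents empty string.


LZ78 encoding steps:
Dictionary: {0: ''}
Step 1: w='' (idx 0), next='b' -> output (0, 'b'), add 'b' as idx 1
Step 2: w='b' (idx 1), next='b' -> output (1, 'b'), add 'bb' as idx 2
Step 3: w='bb' (idx 2), next='b' -> output (2, 'b'), add 'bbb' as idx 3
Step 4: w='' (idx 0), next='c' -> output (0, 'c'), add 'c' as idx 4
Step 5: w='b' (idx 1), next='c' -> output (1, 'c'), add 'bc' as idx 5
Step 6: w='bc' (idx 5), end of input -> output (5, '')


Encoded: [(0, 'b'), (1, 'b'), (2, 'b'), (0, 'c'), (1, 'c'), (5, '')]


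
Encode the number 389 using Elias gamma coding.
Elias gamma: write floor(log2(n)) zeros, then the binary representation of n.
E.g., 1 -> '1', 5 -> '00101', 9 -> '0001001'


num_bits = floor(log2(389)) + 1 = 9
leading_zeros = num_bits - 1 = 8
binary(389) = 110000101

Elias gamma(389) = '00000000' + '110000101' = 00000000110000101 (17 bits)


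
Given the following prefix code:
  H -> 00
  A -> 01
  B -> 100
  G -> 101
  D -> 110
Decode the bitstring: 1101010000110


Decoding step by step:
Bits 110 -> D
Bits 101 -> G
Bits 00 -> H
Bits 00 -> H
Bits 110 -> D


Decoded message: DGHHD


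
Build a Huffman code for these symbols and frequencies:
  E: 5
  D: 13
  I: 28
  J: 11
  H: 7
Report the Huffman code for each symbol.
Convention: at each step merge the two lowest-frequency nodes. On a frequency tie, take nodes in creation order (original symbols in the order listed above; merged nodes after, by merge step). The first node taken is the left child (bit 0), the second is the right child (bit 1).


Huffman tree construction:
Step 1: Merge E(5) + H(7) = 12
Step 2: Merge J(11) + (E+H)(12) = 23
Step 3: Merge D(13) + (J+(E+H))(23) = 36
Step 4: Merge I(28) + (D+(J+(E+H)))(36) = 64
Read each symbol's code off the tree from the root (left child = 0, right child = 1).

Codes:
  E: 1110 (length 4)
  D: 10 (length 2)
  I: 0 (length 1)
  J: 110 (length 3)
  H: 1111 (length 4)
Average code length: 135/64 = 2.1094 bits/symbol


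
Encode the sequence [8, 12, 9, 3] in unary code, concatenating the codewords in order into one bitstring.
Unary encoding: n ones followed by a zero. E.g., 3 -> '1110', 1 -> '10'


Encode each number as n ones followed by a terminating 0:
  8 -> 111111110 (9 bits)
  12 -> 1111111111110 (13 bits)
  9 -> 1111111110 (10 bits)
  3 -> 1110 (4 bits)
Total length = 9 + 13 + 10 + 4 = 36 bits.

Unary([8, 12, 9, 3]) = 111111110111111111111011111111101110 (36 bits)


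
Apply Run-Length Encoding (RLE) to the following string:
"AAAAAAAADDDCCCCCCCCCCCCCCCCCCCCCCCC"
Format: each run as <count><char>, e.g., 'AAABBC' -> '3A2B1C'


Scanning runs left to right:
  i=0: run of 'A' x 8 -> '8A'
  i=8: run of 'D' x 3 -> '3D'
  i=11: run of 'C' x 24 -> '24C'

RLE = 8A3D24C


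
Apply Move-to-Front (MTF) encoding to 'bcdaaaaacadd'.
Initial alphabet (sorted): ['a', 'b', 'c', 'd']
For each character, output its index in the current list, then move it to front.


MTF encoding:
'b': index 1 in ['a', 'b', 'c', 'd'] -> ['b', 'a', 'c', 'd']
'c': index 2 in ['b', 'a', 'c', 'd'] -> ['c', 'b', 'a', 'd']
'd': index 3 in ['c', 'b', 'a', 'd'] -> ['d', 'c', 'b', 'a']
'a': index 3 in ['d', 'c', 'b', 'a'] -> ['a', 'd', 'c', 'b']
'a': index 0 in ['a', 'd', 'c', 'b'] -> ['a', 'd', 'c', 'b']
'a': index 0 in ['a', 'd', 'c', 'b'] -> ['a', 'd', 'c', 'b']
'a': index 0 in ['a', 'd', 'c', 'b'] -> ['a', 'd', 'c', 'b']
'a': index 0 in ['a', 'd', 'c', 'b'] -> ['a', 'd', 'c', 'b']
'c': index 2 in ['a', 'd', 'c', 'b'] -> ['c', 'a', 'd', 'b']
'a': index 1 in ['c', 'a', 'd', 'b'] -> ['a', 'c', 'd', 'b']
'd': index 2 in ['a', 'c', 'd', 'b'] -> ['d', 'a', 'c', 'b']
'd': index 0 in ['d', 'a', 'c', 'b'] -> ['d', 'a', 'c', 'b']


Output: [1, 2, 3, 3, 0, 0, 0, 0, 2, 1, 2, 0]


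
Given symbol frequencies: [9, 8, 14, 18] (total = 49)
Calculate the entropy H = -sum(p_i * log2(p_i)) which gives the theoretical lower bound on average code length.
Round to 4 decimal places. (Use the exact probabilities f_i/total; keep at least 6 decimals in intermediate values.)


Per-symbol terms -p_i * log2(p_i) with p_i = f_i/49:
  p = 9/49 = 0.183673: log2(p) = -2.444785, -p*log2(p) = 0.449042
  p = 8/49 = 0.163265: log2(p) = -2.614710, -p*log2(p) = 0.426891
  p = 14/49 = 0.285714: log2(p) = -1.807355, -p*log2(p) = 0.516387
  p = 18/49 = 0.367347: log2(p) = -1.444785, -p*log2(p) = 0.530737
H = 0.449042 + 0.426891 + 0.516387 + 0.530737 = 1.923057

H = 1.9231 bits/symbol


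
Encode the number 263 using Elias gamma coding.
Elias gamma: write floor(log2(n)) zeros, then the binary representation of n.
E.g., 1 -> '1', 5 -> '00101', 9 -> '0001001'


num_bits = floor(log2(263)) + 1 = 9
leading_zeros = num_bits - 1 = 8
binary(263) = 100000111

Elias gamma(263) = '00000000' + '100000111' = 00000000100000111 (17 bits)


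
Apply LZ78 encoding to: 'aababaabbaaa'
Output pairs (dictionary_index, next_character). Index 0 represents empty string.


LZ78 encoding steps:
Dictionary: {0: ''}
Step 1: w='' (idx 0), next='a' -> output (0, 'a'), add 'a' as idx 1
Step 2: w='a' (idx 1), next='b' -> output (1, 'b'), add 'ab' as idx 2
Step 3: w='ab' (idx 2), next='a' -> output (2, 'a'), add 'aba' as idx 3
Step 4: w='ab' (idx 2), next='b' -> output (2, 'b'), add 'abb' as idx 4
Step 5: w='a' (idx 1), next='a' -> output (1, 'a'), add 'aa' as idx 5
Step 6: w='a' (idx 1), end of input -> output (1, '')


Encoded: [(0, 'a'), (1, 'b'), (2, 'a'), (2, 'b'), (1, 'a'), (1, '')]


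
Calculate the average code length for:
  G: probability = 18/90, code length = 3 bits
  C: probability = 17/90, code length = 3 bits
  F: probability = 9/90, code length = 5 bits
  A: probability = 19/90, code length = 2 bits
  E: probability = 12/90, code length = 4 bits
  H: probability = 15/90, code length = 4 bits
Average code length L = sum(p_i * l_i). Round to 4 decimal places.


Weighted contributions p_i * l_i:
  G: (18/90) * 3 = 54/90
  C: (17/90) * 3 = 51/90
  F: (9/90) * 5 = 45/90
  A: (19/90) * 2 = 38/90
  E: (12/90) * 4 = 48/90
  H: (15/90) * 4 = 60/90
Sum = (54 + 51 + 45 + 38 + 48 + 60)/90 = 296/90

L = 296/90 = 3.2889 bits/symbol


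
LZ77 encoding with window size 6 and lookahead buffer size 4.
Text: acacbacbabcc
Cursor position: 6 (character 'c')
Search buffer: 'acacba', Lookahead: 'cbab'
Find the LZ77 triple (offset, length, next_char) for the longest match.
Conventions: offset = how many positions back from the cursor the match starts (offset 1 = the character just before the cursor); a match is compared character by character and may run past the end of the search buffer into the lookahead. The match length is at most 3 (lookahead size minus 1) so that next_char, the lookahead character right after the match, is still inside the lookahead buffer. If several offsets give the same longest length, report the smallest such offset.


Try each offset into the search buffer:
  offset=1 (pos 5, char 'a'): match length 0
  offset=2 (pos 4, char 'b'): match length 0
  offset=3 (pos 3, char 'c'): match length 3
  offset=4 (pos 2, char 'a'): match length 0
  offset=5 (pos 1, char 'c'): match length 1
  offset=6 (pos 0, char 'a'): match length 0
Longest match has length 3 at offset 3.
next_char = character at position 6 + 3 = 9 -> 'b'

Best match: offset=3, length=3 (matching 'cba' starting at position 3)
LZ77 triple: (3, 3, 'b')


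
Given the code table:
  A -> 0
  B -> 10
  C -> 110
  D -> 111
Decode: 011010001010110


Decoding:
0 -> A
110 -> C
10 -> B
0 -> A
0 -> A
10 -> B
10 -> B
110 -> C


Result: ACBAABBC


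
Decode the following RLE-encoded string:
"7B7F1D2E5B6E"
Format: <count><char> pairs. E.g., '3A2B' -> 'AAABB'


Expanding each <count><char> pair:
  7B -> 'BBBBBBB'
  7F -> 'FFFFFFF'
  1D -> 'D'
  2E -> 'EE'
  5B -> 'BBBBB'
  6E -> 'EEEEEE'

Decoded = BBBBBBBFFFFFFFDEEBBBBBEEEEEE


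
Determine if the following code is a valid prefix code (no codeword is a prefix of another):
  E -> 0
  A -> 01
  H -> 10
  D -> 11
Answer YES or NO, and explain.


Checking each pair (does one codeword prefix another?):
  E='0' vs A='01': prefix -- VIOLATION

NO -- this is NOT a valid prefix code. E (0) is a prefix of A (01).


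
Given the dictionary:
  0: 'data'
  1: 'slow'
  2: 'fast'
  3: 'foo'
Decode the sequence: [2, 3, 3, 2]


Look up each index in the dictionary:
  2 -> 'fast'
  3 -> 'foo'
  3 -> 'foo'
  2 -> 'fast'

Decoded: "fast foo foo fast"


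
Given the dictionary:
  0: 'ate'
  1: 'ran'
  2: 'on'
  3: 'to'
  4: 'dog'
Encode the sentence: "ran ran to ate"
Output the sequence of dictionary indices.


Look up each word in the dictionary:
  'ran' -> 1
  'ran' -> 1
  'to' -> 3
  'ate' -> 0

Encoded: [1, 1, 3, 0]


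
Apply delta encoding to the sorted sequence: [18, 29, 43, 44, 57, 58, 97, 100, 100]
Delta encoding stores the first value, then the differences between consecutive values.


First value: 18
Deltas:
  29 - 18 = 11
  43 - 29 = 14
  44 - 43 = 1
  57 - 44 = 13
  58 - 57 = 1
  97 - 58 = 39
  100 - 97 = 3
  100 - 100 = 0


Delta encoded: [18, 11, 14, 1, 13, 1, 39, 3, 0]


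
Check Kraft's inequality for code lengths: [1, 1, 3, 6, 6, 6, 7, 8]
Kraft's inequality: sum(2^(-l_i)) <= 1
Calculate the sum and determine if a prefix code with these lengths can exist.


Sum = 2^(-1) + 2^(-1) + 2^(-3) + 2^(-6) + 2^(-6) + 2^(-6) + 2^(-7) + 2^(-8)
    = 0.5 + 0.5 + 0.125 + 0.015625 + 0.015625 + 0.015625 + 0.0078125 + 0.00390625
    = 303/256 = 1.18359375
Since 1.18359375 > 1, Kraft's inequality is NOT satisfied.
A prefix code with these lengths CANNOT exist.

Kraft sum = 1.18359375. Not satisfied.


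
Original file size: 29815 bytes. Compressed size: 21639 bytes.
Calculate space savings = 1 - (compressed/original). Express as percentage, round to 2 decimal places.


ratio = compressed/original = 21639/29815 = 0.725776
savings = 1 - ratio = 1 - 0.725776 = 0.274224
as a percentage: 0.274224 * 100 = 27.42%

Space savings = 1 - 21639/29815 = 27.42%


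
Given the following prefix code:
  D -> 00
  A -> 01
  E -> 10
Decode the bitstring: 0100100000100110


Decoding step by step:
Bits 01 -> A
Bits 00 -> D
Bits 10 -> E
Bits 00 -> D
Bits 00 -> D
Bits 10 -> E
Bits 01 -> A
Bits 10 -> E


Decoded message: ADEDDEAE


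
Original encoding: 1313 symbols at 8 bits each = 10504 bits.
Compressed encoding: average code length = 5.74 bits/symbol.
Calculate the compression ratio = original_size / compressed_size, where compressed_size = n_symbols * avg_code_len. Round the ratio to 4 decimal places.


original_size = n_symbols * orig_bits = 1313 * 8 = 10504 bits
compressed_size = n_symbols * avg_code_len = 1313 * 5.74 = 7536.62 bits
ratio = original_size / compressed_size = 10504 / 7536.62 = 1.3937

Compression ratio = 1.3937


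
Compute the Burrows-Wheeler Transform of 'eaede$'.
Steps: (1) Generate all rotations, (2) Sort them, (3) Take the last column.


Rotations (sorted):
  0: $eaede -> last char: e
  1: aede$e -> last char: e
  2: de$eae -> last char: e
  3: e$eaed -> last char: d
  4: eaede$ -> last char: $
  5: ede$ea -> last char: a


BWT = eeed$a


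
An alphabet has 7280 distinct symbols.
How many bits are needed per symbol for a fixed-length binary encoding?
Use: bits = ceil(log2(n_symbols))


log2(7280) = 12.8297
Bracket: 2^12 = 4096 < 7280 <= 2^13 = 8192
So ceil(log2(7280)) = 13

bits = ceil(log2(7280)) = ceil(12.8297) = 13 bits


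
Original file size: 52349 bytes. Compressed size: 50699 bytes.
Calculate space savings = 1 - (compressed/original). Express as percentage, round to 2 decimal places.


ratio = compressed/original = 50699/52349 = 0.968481
savings = 1 - ratio = 1 - 0.968481 = 0.031519
as a percentage: 0.031519 * 100 = 3.15%

Space savings = 1 - 50699/52349 = 3.15%


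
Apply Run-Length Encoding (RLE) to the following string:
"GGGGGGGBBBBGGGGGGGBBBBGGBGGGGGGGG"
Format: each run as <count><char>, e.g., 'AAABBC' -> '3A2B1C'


Scanning runs left to right:
  i=0: run of 'G' x 7 -> '7G'
  i=7: run of 'B' x 4 -> '4B'
  i=11: run of 'G' x 7 -> '7G'
  i=18: run of 'B' x 4 -> '4B'
  i=22: run of 'G' x 2 -> '2G'
  i=24: run of 'B' x 1 -> '1B'
  i=25: run of 'G' x 8 -> '8G'

RLE = 7G4B7G4B2G1B8G


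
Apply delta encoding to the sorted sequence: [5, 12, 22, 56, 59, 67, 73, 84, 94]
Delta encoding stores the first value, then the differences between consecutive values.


First value: 5
Deltas:
  12 - 5 = 7
  22 - 12 = 10
  56 - 22 = 34
  59 - 56 = 3
  67 - 59 = 8
  73 - 67 = 6
  84 - 73 = 11
  94 - 84 = 10


Delta encoded: [5, 7, 10, 34, 3, 8, 6, 11, 10]


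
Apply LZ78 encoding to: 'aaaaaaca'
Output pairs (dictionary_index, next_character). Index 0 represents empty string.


LZ78 encoding steps:
Dictionary: {0: ''}
Step 1: w='' (idx 0), next='a' -> output (0, 'a'), add 'a' as idx 1
Step 2: w='a' (idx 1), next='a' -> output (1, 'a'), add 'aa' as idx 2
Step 3: w='aa' (idx 2), next='a' -> output (2, 'a'), add 'aaa' as idx 3
Step 4: w='' (idx 0), next='c' -> output (0, 'c'), add 'c' as idx 4
Step 5: w='a' (idx 1), end of input -> output (1, '')


Encoded: [(0, 'a'), (1, 'a'), (2, 'a'), (0, 'c'), (1, '')]


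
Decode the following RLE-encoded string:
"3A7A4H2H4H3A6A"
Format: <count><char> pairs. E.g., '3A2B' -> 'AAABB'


Expanding each <count><char> pair:
  3A -> 'AAA'
  7A -> 'AAAAAAA'
  4H -> 'HHHH'
  2H -> 'HH'
  4H -> 'HHHH'
  3A -> 'AAA'
  6A -> 'AAAAAA'

Decoded = AAAAAAAAAAHHHHHHHHHHAAAAAAAAA


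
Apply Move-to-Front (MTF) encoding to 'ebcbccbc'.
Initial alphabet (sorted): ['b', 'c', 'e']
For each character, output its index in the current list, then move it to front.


MTF encoding:
'e': index 2 in ['b', 'c', 'e'] -> ['e', 'b', 'c']
'b': index 1 in ['e', 'b', 'c'] -> ['b', 'e', 'c']
'c': index 2 in ['b', 'e', 'c'] -> ['c', 'b', 'e']
'b': index 1 in ['c', 'b', 'e'] -> ['b', 'c', 'e']
'c': index 1 in ['b', 'c', 'e'] -> ['c', 'b', 'e']
'c': index 0 in ['c', 'b', 'e'] -> ['c', 'b', 'e']
'b': index 1 in ['c', 'b', 'e'] -> ['b', 'c', 'e']
'c': index 1 in ['b', 'c', 'e'] -> ['c', 'b', 'e']


Output: [2, 1, 2, 1, 1, 0, 1, 1]


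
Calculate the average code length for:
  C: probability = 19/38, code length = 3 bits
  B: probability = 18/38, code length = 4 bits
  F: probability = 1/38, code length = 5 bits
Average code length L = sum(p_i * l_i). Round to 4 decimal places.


Weighted contributions p_i * l_i:
  C: (19/38) * 3 = 57/38
  B: (18/38) * 4 = 72/38
  F: (1/38) * 5 = 5/38
Sum = (57 + 72 + 5)/38 = 134/38

L = 134/38 = 3.5263 bits/symbol


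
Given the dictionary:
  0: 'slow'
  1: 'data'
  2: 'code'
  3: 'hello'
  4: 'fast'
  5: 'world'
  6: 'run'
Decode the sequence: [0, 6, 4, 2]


Look up each index in the dictionary:
  0 -> 'slow'
  6 -> 'run'
  4 -> 'fast'
  2 -> 'code'

Decoded: "slow run fast code"


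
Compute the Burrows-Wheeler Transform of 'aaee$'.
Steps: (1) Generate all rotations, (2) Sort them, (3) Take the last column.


Rotations (sorted):
  0: $aaee -> last char: e
  1: aaee$ -> last char: $
  2: aee$a -> last char: a
  3: e$aae -> last char: e
  4: ee$aa -> last char: a


BWT = e$aea


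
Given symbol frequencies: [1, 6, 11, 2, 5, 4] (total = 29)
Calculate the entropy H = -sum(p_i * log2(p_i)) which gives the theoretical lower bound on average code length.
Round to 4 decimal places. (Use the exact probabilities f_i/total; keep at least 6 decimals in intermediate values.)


Per-symbol terms -p_i * log2(p_i) with p_i = f_i/29:
  p = 1/29 = 0.034483: log2(p) = -4.857981, -p*log2(p) = 0.167517
  p = 6/29 = 0.206897: log2(p) = -2.273018, -p*log2(p) = 0.470280
  p = 11/29 = 0.379310: log2(p) = -1.398549, -p*log2(p) = 0.530484
  p = 2/29 = 0.068966: log2(p) = -3.857981, -p*log2(p) = 0.266068
  p = 5/29 = 0.172414: log2(p) = -2.536053, -p*log2(p) = 0.437251
  p = 4/29 = 0.137931: log2(p) = -2.857981, -p*log2(p) = 0.394204
H = 0.167517 + 0.470280 + 0.530484 + 0.266068 + 0.437251 + 0.394204 = 2.265804

H = 2.2658 bits/symbol


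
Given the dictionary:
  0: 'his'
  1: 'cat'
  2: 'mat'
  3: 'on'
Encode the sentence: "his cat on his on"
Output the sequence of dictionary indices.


Look up each word in the dictionary:
  'his' -> 0
  'cat' -> 1
  'on' -> 3
  'his' -> 0
  'on' -> 3

Encoded: [0, 1, 3, 0, 3]


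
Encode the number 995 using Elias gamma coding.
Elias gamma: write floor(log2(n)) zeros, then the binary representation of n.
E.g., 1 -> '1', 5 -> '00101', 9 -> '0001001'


num_bits = floor(log2(995)) + 1 = 10
leading_zeros = num_bits - 1 = 9
binary(995) = 1111100011

Elias gamma(995) = '000000000' + '1111100011' = 0000000001111100011 (19 bits)


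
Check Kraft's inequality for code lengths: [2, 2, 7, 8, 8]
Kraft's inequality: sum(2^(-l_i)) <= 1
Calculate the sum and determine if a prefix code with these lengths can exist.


Sum = 2^(-2) + 2^(-2) + 2^(-7) + 2^(-8) + 2^(-8)
    = 0.25 + 0.25 + 0.0078125 + 0.00390625 + 0.00390625
    = 132/256 = 0.515625
Since 0.515625 <= 1, Kraft's inequality IS satisfied.
A prefix code with these lengths CAN exist.

Kraft sum = 0.515625. Satisfied.


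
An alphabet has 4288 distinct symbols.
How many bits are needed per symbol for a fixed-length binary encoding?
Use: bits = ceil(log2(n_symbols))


log2(4288) = 12.0661
Bracket: 2^12 = 4096 < 4288 <= 2^13 = 8192
So ceil(log2(4288)) = 13

bits = ceil(log2(4288)) = ceil(12.0661) = 13 bits


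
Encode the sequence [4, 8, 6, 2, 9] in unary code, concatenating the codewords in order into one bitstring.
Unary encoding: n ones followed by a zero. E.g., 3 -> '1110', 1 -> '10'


Encode each number as n ones followed by a terminating 0:
  4 -> 11110 (5 bits)
  8 -> 111111110 (9 bits)
  6 -> 1111110 (7 bits)
  2 -> 110 (3 bits)
  9 -> 1111111110 (10 bits)
Total length = 5 + 9 + 7 + 3 + 10 = 34 bits.

Unary([4, 8, 6, 2, 9]) = 1111011111111011111101101111111110 (34 bits)


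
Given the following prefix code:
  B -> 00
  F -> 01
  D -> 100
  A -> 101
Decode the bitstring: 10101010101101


Decoding step by step:
Bits 101 -> A
Bits 01 -> F
Bits 01 -> F
Bits 01 -> F
Bits 01 -> F
Bits 101 -> A


Decoded message: AFFFFA


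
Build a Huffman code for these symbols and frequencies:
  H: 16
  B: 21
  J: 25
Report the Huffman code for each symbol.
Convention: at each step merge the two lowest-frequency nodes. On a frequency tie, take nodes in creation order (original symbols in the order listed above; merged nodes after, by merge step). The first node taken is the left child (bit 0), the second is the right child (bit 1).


Huffman tree construction:
Step 1: Merge H(16) + B(21) = 37
Step 2: Merge J(25) + (H+B)(37) = 62
Read each symbol's code off the tree from the root (left child = 0, right child = 1).

Codes:
  H: 10 (length 2)
  B: 11 (length 2)
  J: 0 (length 1)
Average code length: 99/62 = 1.5968 bits/symbol


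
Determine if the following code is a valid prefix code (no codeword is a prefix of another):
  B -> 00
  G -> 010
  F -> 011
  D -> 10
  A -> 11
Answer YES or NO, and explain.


Checking each pair (does one codeword prefix another?):
  B='00' vs G='010': no prefix
  B='00' vs F='011': no prefix
  B='00' vs D='10': no prefix
  B='00' vs A='11': no prefix
  G='010' vs B='00': no prefix
  G='010' vs F='011': no prefix
  G='010' vs D='10': no prefix
  G='010' vs A='11': no prefix
  F='011' vs B='00': no prefix
  F='011' vs G='010': no prefix
  F='011' vs D='10': no prefix
  F='011' vs A='11': no prefix
  D='10' vs B='00': no prefix
  D='10' vs G='010': no prefix
  D='10' vs F='011': no prefix
  D='10' vs A='11': no prefix
  A='11' vs B='00': no prefix
  A='11' vs G='010': no prefix
  A='11' vs F='011': no prefix
  A='11' vs D='10': no prefix
No violation found over all pairs.

YES -- this is a valid prefix code. No codeword is a prefix of any other codeword.


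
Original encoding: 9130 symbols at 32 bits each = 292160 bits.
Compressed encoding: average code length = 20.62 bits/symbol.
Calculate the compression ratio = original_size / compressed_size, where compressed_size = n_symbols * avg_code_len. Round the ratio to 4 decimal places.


original_size = n_symbols * orig_bits = 9130 * 32 = 292160 bits
compressed_size = n_symbols * avg_code_len = 9130 * 20.62 = 188260.6 bits
ratio = original_size / compressed_size = 292160 / 188260.6 = 1.5519

Compression ratio = 1.5519


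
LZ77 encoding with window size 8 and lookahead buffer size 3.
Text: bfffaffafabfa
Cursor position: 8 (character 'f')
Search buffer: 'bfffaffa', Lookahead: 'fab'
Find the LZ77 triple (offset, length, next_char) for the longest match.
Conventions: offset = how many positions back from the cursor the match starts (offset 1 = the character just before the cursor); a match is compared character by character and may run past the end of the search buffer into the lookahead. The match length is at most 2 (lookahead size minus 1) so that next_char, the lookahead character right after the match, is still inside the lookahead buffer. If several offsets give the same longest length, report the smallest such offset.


Try each offset into the search buffer:
  offset=1 (pos 7, char 'a'): match length 0
  offset=2 (pos 6, char 'f'): match length 2
  offset=3 (pos 5, char 'f'): match length 1
  offset=4 (pos 4, char 'a'): match length 0
  offset=5 (pos 3, char 'f'): match length 2
  offset=6 (pos 2, char 'f'): match length 1
  offset=7 (pos 1, char 'f'): match length 1
  offset=8 (pos 0, char 'b'): match length 0
Longest match has length 2, found at offsets 2, 5; take the smallest, offset 2.
next_char = character at position 8 + 2 = 10 -> 'b'

Best match: offset=2, length=2 (matching 'fa' starting at position 6)
LZ77 triple: (2, 2, 'b')


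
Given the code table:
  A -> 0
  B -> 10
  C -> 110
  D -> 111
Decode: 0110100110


Decoding:
0 -> A
110 -> C
10 -> B
0 -> A
110 -> C


Result: ACBAC


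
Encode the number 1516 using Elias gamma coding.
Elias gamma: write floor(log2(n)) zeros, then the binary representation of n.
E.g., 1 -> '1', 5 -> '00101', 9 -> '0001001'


num_bits = floor(log2(1516)) + 1 = 11
leading_zeros = num_bits - 1 = 10
binary(1516) = 10111101100

Elias gamma(1516) = '0000000000' + '10111101100' = 000000000010111101100 (21 bits)


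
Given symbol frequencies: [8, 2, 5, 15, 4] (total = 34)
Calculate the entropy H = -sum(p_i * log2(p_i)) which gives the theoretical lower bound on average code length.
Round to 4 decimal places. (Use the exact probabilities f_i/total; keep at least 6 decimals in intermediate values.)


Per-symbol terms -p_i * log2(p_i) with p_i = f_i/34:
  p = 8/34 = 0.235294: log2(p) = -2.087463, -p*log2(p) = 0.491168
  p = 2/34 = 0.058824: log2(p) = -4.087463, -p*log2(p) = 0.240439
  p = 5/34 = 0.147059: log2(p) = -2.765535, -p*log2(p) = 0.406696
  p = 15/34 = 0.441176: log2(p) = -1.180572, -p*log2(p) = 0.520841
  p = 4/34 = 0.117647: log2(p) = -3.087463, -p*log2(p) = 0.363231
H = 0.491168 + 0.240439 + 0.406696 + 0.520841 + 0.363231 = 2.022375

H = 2.0224 bits/symbol


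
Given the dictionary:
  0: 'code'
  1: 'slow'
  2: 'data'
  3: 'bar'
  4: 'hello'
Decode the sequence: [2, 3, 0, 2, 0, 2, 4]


Look up each index in the dictionary:
  2 -> 'data'
  3 -> 'bar'
  0 -> 'code'
  2 -> 'data'
  0 -> 'code'
  2 -> 'data'
  4 -> 'hello'

Decoded: "data bar code data code data hello"


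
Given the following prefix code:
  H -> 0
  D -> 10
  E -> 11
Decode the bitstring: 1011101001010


Decoding step by step:
Bits 10 -> D
Bits 11 -> E
Bits 10 -> D
Bits 10 -> D
Bits 0 -> H
Bits 10 -> D
Bits 10 -> D


Decoded message: DEDDHDD


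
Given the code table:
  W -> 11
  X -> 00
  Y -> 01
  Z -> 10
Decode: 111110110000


Decoding:
11 -> W
11 -> W
10 -> Z
11 -> W
00 -> X
00 -> X


Result: WWZWXX


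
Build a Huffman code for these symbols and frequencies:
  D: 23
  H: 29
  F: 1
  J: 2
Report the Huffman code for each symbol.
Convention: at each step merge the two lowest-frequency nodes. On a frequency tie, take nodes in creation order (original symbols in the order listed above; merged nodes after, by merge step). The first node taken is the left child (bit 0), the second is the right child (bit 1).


Huffman tree construction:
Step 1: Merge F(1) + J(2) = 3
Step 2: Merge (F+J)(3) + D(23) = 26
Step 3: Merge ((F+J)+D)(26) + H(29) = 55
Read each symbol's code off the tree from the root (left child = 0, right child = 1).

Codes:
  D: 01 (length 2)
  H: 1 (length 1)
  F: 000 (length 3)
  J: 001 (length 3)
Average code length: 84/55 = 1.5273 bits/symbol


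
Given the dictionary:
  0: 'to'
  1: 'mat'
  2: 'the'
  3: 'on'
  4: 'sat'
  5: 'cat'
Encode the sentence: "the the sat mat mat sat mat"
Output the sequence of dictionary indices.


Look up each word in the dictionary:
  'the' -> 2
  'the' -> 2
  'sat' -> 4
  'mat' -> 1
  'mat' -> 1
  'sat' -> 4
  'mat' -> 1

Encoded: [2, 2, 4, 1, 1, 4, 1]


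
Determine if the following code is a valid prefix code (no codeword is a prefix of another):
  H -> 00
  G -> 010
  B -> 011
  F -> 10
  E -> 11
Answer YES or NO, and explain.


Checking each pair (does one codeword prefix another?):
  H='00' vs G='010': no prefix
  H='00' vs B='011': no prefix
  H='00' vs F='10': no prefix
  H='00' vs E='11': no prefix
  G='010' vs H='00': no prefix
  G='010' vs B='011': no prefix
  G='010' vs F='10': no prefix
  G='010' vs E='11': no prefix
  B='011' vs H='00': no prefix
  B='011' vs G='010': no prefix
  B='011' vs F='10': no prefix
  B='011' vs E='11': no prefix
  F='10' vs H='00': no prefix
  F='10' vs G='010': no prefix
  F='10' vs B='011': no prefix
  F='10' vs E='11': no prefix
  E='11' vs H='00': no prefix
  E='11' vs G='010': no prefix
  E='11' vs B='011': no prefix
  E='11' vs F='10': no prefix
No violation found over all pairs.

YES -- this is a valid prefix code. No codeword is a prefix of any other codeword.


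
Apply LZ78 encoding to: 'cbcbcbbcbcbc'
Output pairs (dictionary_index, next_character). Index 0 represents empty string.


LZ78 encoding steps:
Dictionary: {0: ''}
Step 1: w='' (idx 0), next='c' -> output (0, 'c'), add 'c' as idx 1
Step 2: w='' (idx 0), next='b' -> output (0, 'b'), add 'b' as idx 2
Step 3: w='c' (idx 1), next='b' -> output (1, 'b'), add 'cb' as idx 3
Step 4: w='cb' (idx 3), next='b' -> output (3, 'b'), add 'cbb' as idx 4
Step 5: w='cb' (idx 3), next='c' -> output (3, 'c'), add 'cbc' as idx 5
Step 6: w='b' (idx 2), next='c' -> output (2, 'c'), add 'bc' as idx 6


Encoded: [(0, 'c'), (0, 'b'), (1, 'b'), (3, 'b'), (3, 'c'), (2, 'c')]


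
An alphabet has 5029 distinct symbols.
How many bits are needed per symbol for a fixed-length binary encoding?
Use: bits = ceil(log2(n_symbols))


log2(5029) = 12.2961
Bracket: 2^12 = 4096 < 5029 <= 2^13 = 8192
So ceil(log2(5029)) = 13

bits = ceil(log2(5029)) = ceil(12.2961) = 13 bits


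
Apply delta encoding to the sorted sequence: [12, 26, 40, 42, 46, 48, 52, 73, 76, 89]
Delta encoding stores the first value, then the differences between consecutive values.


First value: 12
Deltas:
  26 - 12 = 14
  40 - 26 = 14
  42 - 40 = 2
  46 - 42 = 4
  48 - 46 = 2
  52 - 48 = 4
  73 - 52 = 21
  76 - 73 = 3
  89 - 76 = 13


Delta encoded: [12, 14, 14, 2, 4, 2, 4, 21, 3, 13]


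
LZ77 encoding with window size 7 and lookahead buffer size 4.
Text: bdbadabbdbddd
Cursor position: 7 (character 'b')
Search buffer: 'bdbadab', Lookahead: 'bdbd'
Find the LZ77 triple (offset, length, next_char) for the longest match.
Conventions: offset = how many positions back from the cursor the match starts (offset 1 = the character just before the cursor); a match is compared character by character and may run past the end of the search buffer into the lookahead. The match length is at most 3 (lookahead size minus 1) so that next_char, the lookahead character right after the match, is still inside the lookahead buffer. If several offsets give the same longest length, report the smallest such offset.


Try each offset into the search buffer:
  offset=1 (pos 6, char 'b'): match length 1
  offset=2 (pos 5, char 'a'): match length 0
  offset=3 (pos 4, char 'd'): match length 0
  offset=4 (pos 3, char 'a'): match length 0
  offset=5 (pos 2, char 'b'): match length 1
  offset=6 (pos 1, char 'd'): match length 0
  offset=7 (pos 0, char 'b'): match length 3
Longest match has length 3 at offset 7.
next_char = character at position 7 + 3 = 10 -> 'd'

Best match: offset=7, length=3 (matching 'bdb' starting at position 0)
LZ77 triple: (7, 3, 'd')


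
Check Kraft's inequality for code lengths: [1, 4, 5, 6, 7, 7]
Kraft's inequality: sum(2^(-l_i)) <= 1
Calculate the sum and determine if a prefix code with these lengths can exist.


Sum = 2^(-1) + 2^(-4) + 2^(-5) + 2^(-6) + 2^(-7) + 2^(-7)
    = 0.5 + 0.0625 + 0.03125 + 0.015625 + 0.0078125 + 0.0078125
    = 80/128 = 0.625
Since 0.625 <= 1, Kraft's inequality IS satisfied.
A prefix code with these lengths CAN exist.

Kraft sum = 0.625. Satisfied.


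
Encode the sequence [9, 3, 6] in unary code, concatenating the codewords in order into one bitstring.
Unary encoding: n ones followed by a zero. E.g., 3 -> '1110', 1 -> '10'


Encode each number as n ones followed by a terminating 0:
  9 -> 1111111110 (10 bits)
  3 -> 1110 (4 bits)
  6 -> 1111110 (7 bits)
Total length = 10 + 4 + 7 = 21 bits.

Unary([9, 3, 6]) = 111111111011101111110 (21 bits)


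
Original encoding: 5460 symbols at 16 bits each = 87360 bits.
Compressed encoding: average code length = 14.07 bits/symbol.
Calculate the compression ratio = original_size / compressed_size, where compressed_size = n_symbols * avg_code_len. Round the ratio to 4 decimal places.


original_size = n_symbols * orig_bits = 5460 * 16 = 87360 bits
compressed_size = n_symbols * avg_code_len = 5460 * 14.07 = 76822.2 bits
ratio = original_size / compressed_size = 87360 / 76822.2 = 1.1372

Compression ratio = 1.1372


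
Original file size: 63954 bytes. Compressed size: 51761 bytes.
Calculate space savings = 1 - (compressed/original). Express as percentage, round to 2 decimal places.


ratio = compressed/original = 51761/63954 = 0.809347
savings = 1 - ratio = 1 - 0.809347 = 0.190653
as a percentage: 0.190653 * 100 = 19.07%

Space savings = 1 - 51761/63954 = 19.07%


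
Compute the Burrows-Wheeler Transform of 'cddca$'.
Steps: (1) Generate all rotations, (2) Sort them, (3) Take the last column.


Rotations (sorted):
  0: $cddca -> last char: a
  1: a$cddc -> last char: c
  2: ca$cdd -> last char: d
  3: cddca$ -> last char: $
  4: dca$cd -> last char: d
  5: ddca$c -> last char: c


BWT = acd$dc


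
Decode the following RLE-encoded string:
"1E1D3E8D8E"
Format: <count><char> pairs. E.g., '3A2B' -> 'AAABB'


Expanding each <count><char> pair:
  1E -> 'E'
  1D -> 'D'
  3E -> 'EEE'
  8D -> 'DDDDDDDD'
  8E -> 'EEEEEEEE'

Decoded = EDEEEDDDDDDDDEEEEEEEE


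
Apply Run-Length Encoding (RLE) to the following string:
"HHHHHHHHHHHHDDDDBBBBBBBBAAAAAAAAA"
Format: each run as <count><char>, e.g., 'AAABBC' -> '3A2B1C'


Scanning runs left to right:
  i=0: run of 'H' x 12 -> '12H'
  i=12: run of 'D' x 4 -> '4D'
  i=16: run of 'B' x 8 -> '8B'
  i=24: run of 'A' x 9 -> '9A'

RLE = 12H4D8B9A


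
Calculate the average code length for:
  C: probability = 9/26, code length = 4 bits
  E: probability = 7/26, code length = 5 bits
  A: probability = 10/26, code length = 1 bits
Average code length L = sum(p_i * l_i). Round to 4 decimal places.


Weighted contributions p_i * l_i:
  C: (9/26) * 4 = 36/26
  E: (7/26) * 5 = 35/26
  A: (10/26) * 1 = 10/26
Sum = (36 + 35 + 10)/26 = 81/26

L = 81/26 = 3.1154 bits/symbol


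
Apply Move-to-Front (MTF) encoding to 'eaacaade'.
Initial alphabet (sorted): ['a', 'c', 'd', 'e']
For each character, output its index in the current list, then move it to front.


MTF encoding:
'e': index 3 in ['a', 'c', 'd', 'e'] -> ['e', 'a', 'c', 'd']
'a': index 1 in ['e', 'a', 'c', 'd'] -> ['a', 'e', 'c', 'd']
'a': index 0 in ['a', 'e', 'c', 'd'] -> ['a', 'e', 'c', 'd']
'c': index 2 in ['a', 'e', 'c', 'd'] -> ['c', 'a', 'e', 'd']
'a': index 1 in ['c', 'a', 'e', 'd'] -> ['a', 'c', 'e', 'd']
'a': index 0 in ['a', 'c', 'e', 'd'] -> ['a', 'c', 'e', 'd']
'd': index 3 in ['a', 'c', 'e', 'd'] -> ['d', 'a', 'c', 'e']
'e': index 3 in ['d', 'a', 'c', 'e'] -> ['e', 'd', 'a', 'c']


Output: [3, 1, 0, 2, 1, 0, 3, 3]


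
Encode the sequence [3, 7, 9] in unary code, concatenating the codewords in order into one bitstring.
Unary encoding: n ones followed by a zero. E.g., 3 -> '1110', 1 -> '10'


Encode each number as n ones followed by a terminating 0:
  3 -> 1110 (4 bits)
  7 -> 11111110 (8 bits)
  9 -> 1111111110 (10 bits)
Total length = 4 + 8 + 10 = 22 bits.

Unary([3, 7, 9]) = 1110111111101111111110 (22 bits)


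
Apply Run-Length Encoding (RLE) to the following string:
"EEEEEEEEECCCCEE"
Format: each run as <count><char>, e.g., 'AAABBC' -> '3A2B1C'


Scanning runs left to right:
  i=0: run of 'E' x 9 -> '9E'
  i=9: run of 'C' x 4 -> '4C'
  i=13: run of 'E' x 2 -> '2E'

RLE = 9E4C2E


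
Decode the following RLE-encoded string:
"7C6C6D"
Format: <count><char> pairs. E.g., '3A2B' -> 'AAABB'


Expanding each <count><char> pair:
  7C -> 'CCCCCCC'
  6C -> 'CCCCCC'
  6D -> 'DDDDDD'

Decoded = CCCCCCCCCCCCCDDDDDD


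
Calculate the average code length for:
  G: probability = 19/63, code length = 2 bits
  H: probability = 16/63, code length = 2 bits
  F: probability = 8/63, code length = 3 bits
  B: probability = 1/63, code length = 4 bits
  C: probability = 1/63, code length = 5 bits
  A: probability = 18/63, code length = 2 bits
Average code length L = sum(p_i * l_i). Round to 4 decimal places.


Weighted contributions p_i * l_i:
  G: (19/63) * 2 = 38/63
  H: (16/63) * 2 = 32/63
  F: (8/63) * 3 = 24/63
  B: (1/63) * 4 = 4/63
  C: (1/63) * 5 = 5/63
  A: (18/63) * 2 = 36/63
Sum = (38 + 32 + 24 + 4 + 5 + 36)/63 = 139/63

L = 139/63 = 2.2063 bits/symbol
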